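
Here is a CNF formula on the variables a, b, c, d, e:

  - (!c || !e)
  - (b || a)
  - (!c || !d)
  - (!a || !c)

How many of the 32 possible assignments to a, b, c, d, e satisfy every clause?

13

Split on c, then a.
  c=T, a=T: a clause becomes empty — 0.
  c=T, a=F: remaining (b,d,e) ∈ {(T,F,F)} — 1.
  c=F, a=T: b, d, e free → 2^3 = 8.
  c=F, a=F: remaining (b,d,e) ∈ {(T,F,F); (T,F,T); (T,T,F); (T,T,T)} — 4.
Total: 0 + 1 + 8 + 4 = 13.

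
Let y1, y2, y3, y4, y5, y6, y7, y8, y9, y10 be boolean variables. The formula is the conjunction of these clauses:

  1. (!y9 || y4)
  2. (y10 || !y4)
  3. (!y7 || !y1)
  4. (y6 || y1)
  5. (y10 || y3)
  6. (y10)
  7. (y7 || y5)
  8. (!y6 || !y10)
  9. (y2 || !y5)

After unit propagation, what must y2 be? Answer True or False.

True

Unit clause (y10) sets y10 = True.
From (!y6 || !y10) and y10 = True: y6 = False.
(y1 || y6) with y6 = False leaves only y1, so y1 = True.
(!y1 || !y7): since y1 = True, the clause reduces to (!y7). y7 = False.
(y5 || y7) with y7 = False leaves only y5, so y5 = True.
(y2 || !y5) with y5 = True leaves only y2, so y2 = True.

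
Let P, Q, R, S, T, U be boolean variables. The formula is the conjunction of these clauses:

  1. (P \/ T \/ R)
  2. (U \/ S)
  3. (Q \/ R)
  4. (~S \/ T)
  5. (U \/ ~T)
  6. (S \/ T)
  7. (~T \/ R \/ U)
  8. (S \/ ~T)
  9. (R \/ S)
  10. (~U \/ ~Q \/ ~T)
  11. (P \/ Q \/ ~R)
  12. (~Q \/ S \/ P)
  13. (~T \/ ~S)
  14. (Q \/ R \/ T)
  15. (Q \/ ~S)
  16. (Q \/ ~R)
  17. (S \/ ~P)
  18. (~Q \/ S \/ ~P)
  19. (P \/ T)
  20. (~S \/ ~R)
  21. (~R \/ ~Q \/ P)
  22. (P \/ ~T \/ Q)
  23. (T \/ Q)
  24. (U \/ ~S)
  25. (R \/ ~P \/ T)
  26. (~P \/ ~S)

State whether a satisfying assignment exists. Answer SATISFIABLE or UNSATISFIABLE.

UNSATISFIABLE

S = True:
  propagation gives T=True; an empty clause results — contradiction.
S = False:
  propagation gives U=True, T=True; an empty clause results — contradiction.
Every branch closes, so no satisfying assignment exists.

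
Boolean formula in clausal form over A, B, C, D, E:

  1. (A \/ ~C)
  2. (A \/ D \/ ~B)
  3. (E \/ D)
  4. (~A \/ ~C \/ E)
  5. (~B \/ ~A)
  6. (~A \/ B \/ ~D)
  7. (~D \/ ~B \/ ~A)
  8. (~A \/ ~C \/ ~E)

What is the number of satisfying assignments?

Satisfying assignments:
  A=0 B=0 C=0 D=0 E=1
  A=0 B=0 C=0 D=1 E=0
  A=0 B=0 C=0 D=1 E=1
  A=0 B=1 C=0 D=1 E=0
  A=0 B=1 C=0 D=1 E=1
  A=1 B=0 C=0 D=0 E=1
Count: 6.

6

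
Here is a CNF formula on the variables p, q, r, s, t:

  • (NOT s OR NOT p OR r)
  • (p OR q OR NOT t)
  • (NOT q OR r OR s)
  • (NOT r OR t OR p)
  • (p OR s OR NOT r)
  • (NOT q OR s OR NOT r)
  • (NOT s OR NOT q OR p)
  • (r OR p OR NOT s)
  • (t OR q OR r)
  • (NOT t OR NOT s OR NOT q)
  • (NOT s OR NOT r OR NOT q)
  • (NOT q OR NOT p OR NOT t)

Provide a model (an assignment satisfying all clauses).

Set p = True and propagate.
Set q = False and propagate.
For the remaining variables, r = True, s = False, t = True works.

p=T, q=F, r=T, s=F, t=T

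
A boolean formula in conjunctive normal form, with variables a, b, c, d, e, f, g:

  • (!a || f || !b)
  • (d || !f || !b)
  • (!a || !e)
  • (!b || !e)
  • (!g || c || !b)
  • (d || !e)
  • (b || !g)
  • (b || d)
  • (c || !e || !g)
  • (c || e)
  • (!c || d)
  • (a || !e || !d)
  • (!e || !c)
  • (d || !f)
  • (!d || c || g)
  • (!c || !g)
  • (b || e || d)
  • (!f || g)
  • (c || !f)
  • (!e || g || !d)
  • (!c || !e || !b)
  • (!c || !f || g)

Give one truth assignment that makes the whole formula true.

a=False, b=True, c=True, d=True, e=False, f=False, g=False

Check each clause:
  1. (f || !b || !a) — !a is true.
  2. (d || !b || !f) — !f is true.
  3. (!a || !e) — !e is true.
  4. (!e || !b) — !e is true.
  5. (!g || c || !b) — !g is true.
  6. (!e || d) — !e is true.
  7. (!g || b) — !g is true.
  8. (b || d) — b is true.
  9. (c || !e || !g) — c is true.
  10. (e || c) — c is true.
  11. (!c || d) — d is true.
  12. (a || !d || !e) — !e is true.
  13. (!c || !e) — !e is true.
  14. (!f || d) — !f is true.
  15. (!d || g || c) — c is true.
  16. (!c || !g) — !g is true.
  17. (e || b || d) — b is true.
  18. (g || !f) — !f is true.
  19. (c || !f) — !f is true.
  20. (!e || !d || g) — !e is true.
  21. (!c || !e || !b) — !e is true.
  22. (!c || g || !f) — !f is true.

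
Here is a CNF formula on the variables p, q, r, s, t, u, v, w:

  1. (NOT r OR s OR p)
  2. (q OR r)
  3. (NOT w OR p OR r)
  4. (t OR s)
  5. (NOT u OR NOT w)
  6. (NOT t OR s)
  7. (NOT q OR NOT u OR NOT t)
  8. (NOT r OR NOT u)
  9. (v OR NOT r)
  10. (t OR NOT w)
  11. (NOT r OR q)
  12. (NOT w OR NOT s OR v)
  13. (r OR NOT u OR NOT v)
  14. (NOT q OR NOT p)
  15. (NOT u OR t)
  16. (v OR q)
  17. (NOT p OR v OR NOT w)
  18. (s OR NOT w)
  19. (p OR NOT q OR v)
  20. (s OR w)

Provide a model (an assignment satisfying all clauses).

Pure literal: u appears only negated; assign u = False.
Try p = False.
The remaining clauses are satisfied by q = True, r = True, s = True, t = False, v = True, w = False.

p=0, q=1, r=1, s=1, t=0, u=0, v=1, w=0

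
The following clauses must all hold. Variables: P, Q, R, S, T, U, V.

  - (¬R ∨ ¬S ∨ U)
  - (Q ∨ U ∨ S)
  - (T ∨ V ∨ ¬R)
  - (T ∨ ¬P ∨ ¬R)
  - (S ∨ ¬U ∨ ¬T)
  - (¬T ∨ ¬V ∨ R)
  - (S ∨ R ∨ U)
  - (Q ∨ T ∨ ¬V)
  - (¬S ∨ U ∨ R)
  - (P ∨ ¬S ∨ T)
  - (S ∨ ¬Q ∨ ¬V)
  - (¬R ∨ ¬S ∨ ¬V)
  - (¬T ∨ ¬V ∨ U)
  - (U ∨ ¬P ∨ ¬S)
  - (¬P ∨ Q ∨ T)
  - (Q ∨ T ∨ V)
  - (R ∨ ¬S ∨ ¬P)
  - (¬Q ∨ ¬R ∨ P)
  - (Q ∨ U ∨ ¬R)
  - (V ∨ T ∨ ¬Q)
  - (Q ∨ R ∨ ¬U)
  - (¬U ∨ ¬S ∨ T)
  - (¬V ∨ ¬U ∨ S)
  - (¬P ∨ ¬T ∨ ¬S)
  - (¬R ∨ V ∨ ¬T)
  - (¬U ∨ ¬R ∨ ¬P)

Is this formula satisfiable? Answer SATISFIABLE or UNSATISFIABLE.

SATISFIABLE

Try P = False.
Try Q = True.
  then R is forced to False.
For the remaining variables, S = True, T = True, U = True, V = False works.
Every clause has at least one true literal under this assignment.
So P=False  Q=True  R=False  S=True  T=True  U=True  V=False is a satisfying assignment.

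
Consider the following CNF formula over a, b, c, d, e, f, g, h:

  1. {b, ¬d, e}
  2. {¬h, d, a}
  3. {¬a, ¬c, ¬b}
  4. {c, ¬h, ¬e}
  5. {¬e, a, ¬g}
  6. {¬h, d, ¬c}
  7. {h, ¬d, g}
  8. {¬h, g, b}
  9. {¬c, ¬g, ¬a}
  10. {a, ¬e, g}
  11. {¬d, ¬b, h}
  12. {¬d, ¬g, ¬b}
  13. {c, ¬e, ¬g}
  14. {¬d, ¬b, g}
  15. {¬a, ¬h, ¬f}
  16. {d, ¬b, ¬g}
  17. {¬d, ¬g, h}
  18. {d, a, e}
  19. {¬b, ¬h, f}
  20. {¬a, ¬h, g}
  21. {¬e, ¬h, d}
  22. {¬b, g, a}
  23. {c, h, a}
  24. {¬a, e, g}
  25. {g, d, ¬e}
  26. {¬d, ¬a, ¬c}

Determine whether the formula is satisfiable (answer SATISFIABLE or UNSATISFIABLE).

SATISFIABLE

Branch on a: take a = True.
The remaining clauses are satisfied by b = False, c = False, d = False, e = False, f = True, g = True, h = False.
So a = True, b = False, c = False, d = False, e = False, f = True, g = True, h = False is a satisfying assignment.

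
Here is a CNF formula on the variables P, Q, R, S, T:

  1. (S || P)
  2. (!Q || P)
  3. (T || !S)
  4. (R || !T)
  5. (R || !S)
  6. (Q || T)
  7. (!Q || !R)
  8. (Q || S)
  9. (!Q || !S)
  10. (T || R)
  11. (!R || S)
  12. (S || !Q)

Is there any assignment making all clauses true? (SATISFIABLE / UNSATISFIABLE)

SATISFIABLE

Try P = False.
  then S is forced to True.
  then Q is forced to False.
  then T is forced to True.
  then R is forced to True.
Every clause has at least one true literal under this assignment.
So P = False, Q = False, R = True, S = True, T = True is a satisfying assignment.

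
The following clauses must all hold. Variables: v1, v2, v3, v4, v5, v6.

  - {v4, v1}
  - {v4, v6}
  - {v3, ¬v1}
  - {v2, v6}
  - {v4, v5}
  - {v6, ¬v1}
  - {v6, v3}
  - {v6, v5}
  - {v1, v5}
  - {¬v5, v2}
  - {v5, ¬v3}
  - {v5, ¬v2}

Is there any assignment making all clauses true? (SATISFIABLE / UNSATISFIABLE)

SATISFIABLE

Pure literal: v6 appears only positively; assign v6 = True.
Try v1 = True.
  then v3 is forced to True.
  then v5 is forced to True.
  then v2 is forced to True.
v4 is now unconstrained; take v4 = False.
So v1=T, v2=T, v3=T, v4=F, v5=T, v6=T is a satisfying assignment.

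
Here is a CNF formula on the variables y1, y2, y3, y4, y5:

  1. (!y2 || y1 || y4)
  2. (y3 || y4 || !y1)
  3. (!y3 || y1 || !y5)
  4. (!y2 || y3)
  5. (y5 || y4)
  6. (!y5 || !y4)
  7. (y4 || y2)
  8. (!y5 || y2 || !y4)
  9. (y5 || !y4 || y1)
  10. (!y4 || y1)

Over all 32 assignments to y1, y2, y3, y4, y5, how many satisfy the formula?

The models are:
  y1=T y2=F y3=F y4=T y5=F
  y1=T y2=F y3=T y4=T y5=F
  y1=T y2=T y3=T y4=F y5=T
  y1=T y2=T y3=T y4=T y5=F
That's 4 in total.

4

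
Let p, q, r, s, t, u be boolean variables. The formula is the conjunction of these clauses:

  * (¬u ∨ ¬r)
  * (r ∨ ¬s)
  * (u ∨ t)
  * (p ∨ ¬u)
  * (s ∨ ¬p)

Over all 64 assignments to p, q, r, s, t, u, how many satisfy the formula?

Case analysis on u and p:
  u=1, p=1: a clause becomes empty — 0.
  u=1, p=0: a clause becomes empty — 0.
  u=0, p=1: remaining (q,r,s,t) ∈ {(0,1,1,1); (1,1,1,1)} — 2.
  u=0, p=0: q free; 3 ways for (r,s,t) × 2^1 = 6.
Total: 0 + 0 + 2 + 6 = 8.

8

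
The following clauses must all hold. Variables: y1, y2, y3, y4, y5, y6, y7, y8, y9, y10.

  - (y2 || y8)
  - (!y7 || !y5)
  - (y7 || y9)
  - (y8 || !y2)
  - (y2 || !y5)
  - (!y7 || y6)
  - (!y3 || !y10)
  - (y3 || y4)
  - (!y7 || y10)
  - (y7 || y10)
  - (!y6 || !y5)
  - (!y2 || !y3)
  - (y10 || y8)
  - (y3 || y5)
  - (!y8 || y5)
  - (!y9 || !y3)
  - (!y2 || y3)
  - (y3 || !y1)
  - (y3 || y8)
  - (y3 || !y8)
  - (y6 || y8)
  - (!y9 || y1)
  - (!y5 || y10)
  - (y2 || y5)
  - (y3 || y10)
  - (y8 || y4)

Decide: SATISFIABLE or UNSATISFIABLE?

UNSATISFIABLE

y3 = True:
  propagation gives y10=False, y7=False; an empty clause results — contradiction.
y3 = False:
  propagation gives y4=True, y5=True, y7=False, y9=True; an empty clause results — contradiction.
Every branch closes, so no satisfying assignment exists.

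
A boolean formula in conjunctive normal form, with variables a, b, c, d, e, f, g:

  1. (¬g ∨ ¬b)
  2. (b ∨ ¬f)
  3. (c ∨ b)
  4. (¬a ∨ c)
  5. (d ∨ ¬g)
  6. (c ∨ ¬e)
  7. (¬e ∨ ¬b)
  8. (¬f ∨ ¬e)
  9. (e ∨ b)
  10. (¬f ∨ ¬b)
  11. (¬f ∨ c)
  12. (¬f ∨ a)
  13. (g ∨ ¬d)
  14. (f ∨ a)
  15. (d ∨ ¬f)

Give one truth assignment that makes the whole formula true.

a=T, b=F, c=T, d=F, e=T, f=F, g=F

Check each clause:
  1. (¬b ∨ ¬g) — ¬g is true.
  2. (¬f ∨ b) — ¬f is true.
  3. (b ∨ c) — c is true.
  4. (¬a ∨ c) — c is true.
  5. (¬g ∨ d) — ¬g is true.
  6. (c ∨ ¬e) — c is true.
  7. (¬b ∨ ¬e) — ¬b is true.
  8. (¬f ∨ ¬e) — ¬f is true.
  9. (e ∨ b) — e is true.
  10. (¬f ∨ ¬b) — ¬f is true.
  11. (¬f ∨ c) — ¬f is true.
  12. (a ∨ ¬f) — a is true.
  13. (¬d ∨ g) — ¬d is true.
  14. (a ∨ f) — a is true.
  15. (¬f ∨ d) — ¬f is true.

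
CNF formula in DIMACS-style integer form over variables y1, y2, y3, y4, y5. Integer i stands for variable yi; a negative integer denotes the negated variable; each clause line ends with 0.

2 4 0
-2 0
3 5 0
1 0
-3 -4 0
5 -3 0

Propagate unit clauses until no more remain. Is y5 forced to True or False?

True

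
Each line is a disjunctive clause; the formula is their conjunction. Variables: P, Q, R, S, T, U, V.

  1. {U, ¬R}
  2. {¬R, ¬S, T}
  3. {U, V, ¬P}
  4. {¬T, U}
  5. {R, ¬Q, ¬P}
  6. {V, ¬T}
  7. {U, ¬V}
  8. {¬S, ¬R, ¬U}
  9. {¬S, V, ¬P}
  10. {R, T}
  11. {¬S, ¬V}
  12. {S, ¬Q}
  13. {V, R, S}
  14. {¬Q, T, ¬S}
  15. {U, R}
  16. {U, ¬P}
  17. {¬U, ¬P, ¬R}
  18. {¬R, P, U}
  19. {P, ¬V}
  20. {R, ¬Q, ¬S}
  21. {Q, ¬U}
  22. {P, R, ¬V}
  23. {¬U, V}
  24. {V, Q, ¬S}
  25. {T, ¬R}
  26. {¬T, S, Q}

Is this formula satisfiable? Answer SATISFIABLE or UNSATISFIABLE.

R = True:
  propagation gives U=True, S=False, Q=False; an empty clause results — contradiction.
R = False:
  propagation gives T=True, U=True, V=True, S=False; an empty clause results — contradiction.
Every branch closes, so no satisfying assignment exists.

UNSATISFIABLE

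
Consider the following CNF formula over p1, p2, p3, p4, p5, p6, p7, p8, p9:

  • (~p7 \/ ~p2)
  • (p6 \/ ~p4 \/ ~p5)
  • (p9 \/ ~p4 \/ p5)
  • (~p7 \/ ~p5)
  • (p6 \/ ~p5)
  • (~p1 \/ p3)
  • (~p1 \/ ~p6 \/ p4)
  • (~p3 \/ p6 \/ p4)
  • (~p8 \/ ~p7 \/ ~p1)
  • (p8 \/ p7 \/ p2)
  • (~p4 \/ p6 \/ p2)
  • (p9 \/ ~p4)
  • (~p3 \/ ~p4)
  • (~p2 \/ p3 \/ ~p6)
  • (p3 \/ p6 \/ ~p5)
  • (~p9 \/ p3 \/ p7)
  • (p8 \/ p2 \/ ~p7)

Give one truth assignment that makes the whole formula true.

p1 occurs only negated in the remaining clauses — set p1 = False.
Branch on p2: take p2 = True.
  then p7 is forced to False.
For the remaining variables, p3 = True, p4 = False, p5 = True, p6 = True, p8 = True, p9 = False works.
Every clause has at least one true literal under this assignment.

p1 = 0, p2 = 1, p3 = 1, p4 = 0, p5 = 1, p6 = 1, p7 = 0, p8 = 1, p9 = 0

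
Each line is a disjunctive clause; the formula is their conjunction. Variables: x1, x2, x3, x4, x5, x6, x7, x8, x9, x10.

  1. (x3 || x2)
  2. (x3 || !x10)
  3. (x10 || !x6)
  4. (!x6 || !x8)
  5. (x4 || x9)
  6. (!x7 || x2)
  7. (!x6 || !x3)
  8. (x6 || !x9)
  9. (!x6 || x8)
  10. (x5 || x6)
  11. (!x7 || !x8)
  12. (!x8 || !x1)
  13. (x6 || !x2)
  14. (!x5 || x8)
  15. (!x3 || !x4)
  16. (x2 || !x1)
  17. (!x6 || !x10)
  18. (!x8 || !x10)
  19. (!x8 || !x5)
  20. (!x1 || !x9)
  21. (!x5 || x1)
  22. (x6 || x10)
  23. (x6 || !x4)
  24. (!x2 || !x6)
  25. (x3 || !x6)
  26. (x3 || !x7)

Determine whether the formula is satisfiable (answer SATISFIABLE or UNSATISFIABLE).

x6 = True:
  propagation gives x10=True; an empty clause results — contradiction.
x6 = False:
  propagation gives x9=False, x4=True; an empty clause results — contradiction.
Every branch closes, so no satisfying assignment exists.

UNSATISFIABLE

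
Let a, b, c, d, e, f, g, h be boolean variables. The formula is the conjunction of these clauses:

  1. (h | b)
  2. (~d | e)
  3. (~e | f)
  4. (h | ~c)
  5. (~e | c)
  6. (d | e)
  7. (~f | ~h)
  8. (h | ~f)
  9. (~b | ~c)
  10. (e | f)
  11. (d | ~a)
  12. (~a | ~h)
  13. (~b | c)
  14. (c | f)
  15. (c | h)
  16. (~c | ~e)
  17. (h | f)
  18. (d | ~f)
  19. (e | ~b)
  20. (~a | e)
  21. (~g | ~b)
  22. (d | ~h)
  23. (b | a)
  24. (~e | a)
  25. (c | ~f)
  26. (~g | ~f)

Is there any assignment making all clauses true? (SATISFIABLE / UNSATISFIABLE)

UNSATISFIABLE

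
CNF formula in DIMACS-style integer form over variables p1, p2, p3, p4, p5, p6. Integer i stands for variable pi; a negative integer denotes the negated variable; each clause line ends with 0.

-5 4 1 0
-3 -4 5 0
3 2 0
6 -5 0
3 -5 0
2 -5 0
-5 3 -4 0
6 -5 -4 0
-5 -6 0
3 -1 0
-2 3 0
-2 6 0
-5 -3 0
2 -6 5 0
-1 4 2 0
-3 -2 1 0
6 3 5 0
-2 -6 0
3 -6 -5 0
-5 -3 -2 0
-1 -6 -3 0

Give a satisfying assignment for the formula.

p1 = 0  p2 = 0  p3 = 1  p4 = 0  p5 = 0  p6 = 0

Check each clause:
  1. {p1, ¬p5, p4} — ¬p5 is true.
  2. {p5, ¬p3, ¬p4} — ¬p4 is true.
  3. {p3, p2} — p3 is true.
  4. {p6, ¬p5} — ¬p5 is true.
  5. {p3, ¬p5} — p3 is true.
  6. {¬p5, p2} — ¬p5 is true.
  7. {¬p5, ¬p4, p3} — p3 is true.
  8. {p6, ¬p5, ¬p4} — ¬p5 is true.
  9. {¬p6, ¬p5} — ¬p6 is true.
  10. {p3, ¬p1} — p3 is true.
  11. {¬p2, p3} — p3 is true.
  12. {p6, ¬p2} — ¬p2 is true.
  13. {¬p5, ¬p3} — ¬p5 is true.
  14. {p2, ¬p6, p5} — ¬p6 is true.
  15. {p4, ¬p1, p2} — ¬p1 is true.
  16. {p1, ¬p3, ¬p2} — ¬p2 is true.
  17. {p5, p3, p6} — p3 is true.
  18. {¬p2, ¬p6} — ¬p6 is true.
  19. {¬p6, ¬p5, p3} — p3 is true.
  20. {¬p2, ¬p5, ¬p3} — ¬p5 is true.
  21. {¬p6, ¬p1, ¬p3} — ¬p6 is true.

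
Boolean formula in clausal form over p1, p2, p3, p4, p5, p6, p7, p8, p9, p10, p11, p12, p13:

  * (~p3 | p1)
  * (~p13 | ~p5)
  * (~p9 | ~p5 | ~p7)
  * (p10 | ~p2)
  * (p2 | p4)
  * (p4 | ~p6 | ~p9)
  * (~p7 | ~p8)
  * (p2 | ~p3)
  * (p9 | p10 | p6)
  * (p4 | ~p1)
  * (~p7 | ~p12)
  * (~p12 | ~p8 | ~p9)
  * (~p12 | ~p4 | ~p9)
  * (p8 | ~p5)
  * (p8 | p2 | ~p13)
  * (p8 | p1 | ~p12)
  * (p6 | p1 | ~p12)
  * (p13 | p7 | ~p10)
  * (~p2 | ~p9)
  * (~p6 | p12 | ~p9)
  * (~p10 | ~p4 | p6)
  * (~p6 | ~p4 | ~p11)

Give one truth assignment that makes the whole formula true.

p1 = F, p2 = T, p3 = F, p4 = T, p5 = F, p6 = T, p7 = F, p8 = T, p9 = F, p10 = T, p11 = F, p12 = F, p13 = T

Check each clause:
  1. (~p3 | p1) — ~p3 is true.
  2. (~p5 | ~p13) — ~p5 is true.
  3. (~p7 | ~p5 | ~p9) — ~p7 is true.
  4. (p10 | ~p2) — p10 is true.
  5. (p2 | p4) — p2 is true.
  6. (~p9 | ~p6 | p4) — p4 is true.
  7. (~p7 | ~p8) — ~p7 is true.
  8. (~p3 | p2) — p2 is true.
  9. (p10 | p9 | p6) — p10 is true.
  10. (~p1 | p4) — p4 is true.
  11. (~p7 | ~p12) — ~p7 is true.
  12. (~p9 | ~p8 | ~p12) — ~p12 is true.
  13. (~p12 | ~p4 | ~p9) — ~p12 is true.
  14. (p8 | ~p5) — p8 is true.
  15. (p2 | ~p13 | p8) — p8 is true.
  16. (~p12 | p8 | p1) — p8 is true.
  17. (p6 | p1 | ~p12) — ~p12 is true.
  18. (p7 | p13 | ~p10) — p13 is true.
  19. (~p9 | ~p2) — ~p9 is true.
  20. (p12 | ~p9 | ~p6) — ~p9 is true.
  21. (p6 | ~p4 | ~p10) — p6 is true.
  22. (~p11 | ~p6 | ~p4) — ~p11 is true.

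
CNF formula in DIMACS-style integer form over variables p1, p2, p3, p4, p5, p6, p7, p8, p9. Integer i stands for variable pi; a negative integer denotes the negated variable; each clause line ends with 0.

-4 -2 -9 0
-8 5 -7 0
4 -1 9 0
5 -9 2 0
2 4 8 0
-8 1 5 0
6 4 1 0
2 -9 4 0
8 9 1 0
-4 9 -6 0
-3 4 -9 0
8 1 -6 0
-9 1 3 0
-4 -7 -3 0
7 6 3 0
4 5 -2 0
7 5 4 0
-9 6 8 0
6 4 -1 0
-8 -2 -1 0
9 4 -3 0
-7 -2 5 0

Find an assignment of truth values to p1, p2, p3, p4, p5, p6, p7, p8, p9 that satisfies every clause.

p1=True, p2=False, p3=False, p4=True, p5=False, p6=False, p7=True, p8=False, p9=False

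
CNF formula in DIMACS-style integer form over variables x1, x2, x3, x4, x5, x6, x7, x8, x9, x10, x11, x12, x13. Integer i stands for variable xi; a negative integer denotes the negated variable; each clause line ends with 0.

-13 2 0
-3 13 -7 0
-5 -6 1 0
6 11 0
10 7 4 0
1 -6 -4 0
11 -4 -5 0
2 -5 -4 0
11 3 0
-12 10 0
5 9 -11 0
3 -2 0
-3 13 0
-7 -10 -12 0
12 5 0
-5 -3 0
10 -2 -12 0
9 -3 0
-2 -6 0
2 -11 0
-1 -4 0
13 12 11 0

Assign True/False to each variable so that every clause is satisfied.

x1=0, x2=1, x3=1, x4=0, x5=0, x6=0, x7=0, x8=1, x9=1, x10=1, x11=1, x12=1, x13=1

Check each clause:
  1. (~x13 \/ x2) — x2 is true.
  2. (~x7 \/ x13 \/ ~x3) — ~x7 is true.
  3. (~x6 \/ ~x5 \/ x1) — ~x6 is true.
  4. (x6 \/ x11) — x11 is true.
  5. (x10 \/ x7 \/ x4) — x10 is true.
  6. (~x4 \/ x1 \/ ~x6) — ~x6 is true.
  7. (x11 \/ ~x4 \/ ~x5) — x11 is true.
  8. (x2 \/ ~x5 \/ ~x4) — x2 is true.
  9. (x11 \/ x3) — x11 is true.
  10. (x10 \/ ~x12) — x10 is true.
  11. (x5 \/ x9 \/ ~x11) — x9 is true.
  12. (x3 \/ ~x2) — x3 is true.
  13. (~x3 \/ x13) — x13 is true.
  14. (~x7 \/ ~x10 \/ ~x12) — ~x7 is true.
  15. (x12 \/ x5) — x12 is true.
  16. (~x3 \/ ~x5) — ~x5 is true.
  17. (x10 \/ ~x12 \/ ~x2) — x10 is true.
  18. (x9 \/ ~x3) — x9 is true.
  19. (~x6 \/ ~x2) — ~x6 is true.
  20. (~x11 \/ x2) — x2 is true.
  21. (~x1 \/ ~x4) — ~x4 is true.
  22. (x12 \/ x11 \/ x13) — x11 is true.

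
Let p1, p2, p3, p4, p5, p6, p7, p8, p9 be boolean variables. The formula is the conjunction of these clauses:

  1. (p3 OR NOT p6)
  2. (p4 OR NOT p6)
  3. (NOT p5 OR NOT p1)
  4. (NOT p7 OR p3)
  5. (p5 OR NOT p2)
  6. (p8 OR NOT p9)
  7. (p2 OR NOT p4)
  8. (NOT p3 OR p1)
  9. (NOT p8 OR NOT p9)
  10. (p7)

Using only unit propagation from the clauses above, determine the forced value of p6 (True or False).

(p7) stands alone — p7 = True.
(p3 OR NOT p7) with p7 = True leaves only p3, so p3 = True.
From (NOT p3 OR p1) and p3 = True: p1 = True.
From (NOT p1 OR NOT p5) and p1 = True: p5 = False.
From (p5 OR NOT p2) and p5 = False: p2 = False.
(p2 OR NOT p4) with p2 = False leaves only NOT p4, so p4 = False.
From (p4 OR NOT p6) and p4 = False: p6 = False.

False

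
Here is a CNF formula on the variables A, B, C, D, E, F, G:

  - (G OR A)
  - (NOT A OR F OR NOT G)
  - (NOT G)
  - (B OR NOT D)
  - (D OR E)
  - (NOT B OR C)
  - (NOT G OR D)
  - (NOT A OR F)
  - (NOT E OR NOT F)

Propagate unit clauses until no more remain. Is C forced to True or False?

True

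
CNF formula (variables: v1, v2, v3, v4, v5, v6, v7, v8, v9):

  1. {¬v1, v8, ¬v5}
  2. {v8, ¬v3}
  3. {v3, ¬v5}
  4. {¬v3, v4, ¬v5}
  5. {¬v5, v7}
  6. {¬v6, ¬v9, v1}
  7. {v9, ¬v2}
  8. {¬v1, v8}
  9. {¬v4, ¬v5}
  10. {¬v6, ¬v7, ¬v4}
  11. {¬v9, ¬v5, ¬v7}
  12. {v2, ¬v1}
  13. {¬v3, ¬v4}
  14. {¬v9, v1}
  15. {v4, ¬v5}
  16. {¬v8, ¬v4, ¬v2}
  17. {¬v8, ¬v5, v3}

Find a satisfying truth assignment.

v1=1, v2=1, v3=1, v4=0, v5=0, v6=1, v7=0, v8=1, v9=1

Check each clause:
  1. {¬v5, v8, ¬v1} — v8 is true.
  2. {v8, ¬v3} — v8 is true.
  3. {¬v5, v3} — v3 is true.
  4. {¬v3, v4, ¬v5} — ¬v5 is true.
  5. {¬v5, v7} — ¬v5 is true.
  6. {¬v6, v1, ¬v9} — v1 is true.
  7. {¬v2, v9} — v9 is true.
  8. {¬v1, v8} — v8 is true.
  9. {¬v4, ¬v5} — ¬v5 is true.
  10. {¬v4, ¬v7, ¬v6} — ¬v7 is true.
  11. {¬v7, ¬v5, ¬v9} — ¬v7 is true.
  12. {v2, ¬v1} — v2 is true.
  13. {¬v4, ¬v3} — ¬v4 is true.
  14. {¬v9, v1} — v1 is true.
  15. {v4, ¬v5} — ¬v5 is true.
  16. {¬v4, ¬v2, ¬v8} — ¬v4 is true.
  17. {¬v8, v3, ¬v5} — v3 is true.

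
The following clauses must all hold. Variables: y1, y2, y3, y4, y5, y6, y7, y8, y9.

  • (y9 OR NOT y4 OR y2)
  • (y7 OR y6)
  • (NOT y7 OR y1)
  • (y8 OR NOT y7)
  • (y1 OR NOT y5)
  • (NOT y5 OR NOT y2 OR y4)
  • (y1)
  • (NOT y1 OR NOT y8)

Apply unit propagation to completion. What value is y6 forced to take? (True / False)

True

Unit clause (y1) sets y1 = True.
In (NOT y8 OR NOT y1), NOT y1 is now false; NOT y8 must hold, so y8 = False.
In (y8 OR NOT y7), y8 is now false; NOT y7 must hold, so y7 = False.
From (y7 OR y6) and y7 = False: y6 = True.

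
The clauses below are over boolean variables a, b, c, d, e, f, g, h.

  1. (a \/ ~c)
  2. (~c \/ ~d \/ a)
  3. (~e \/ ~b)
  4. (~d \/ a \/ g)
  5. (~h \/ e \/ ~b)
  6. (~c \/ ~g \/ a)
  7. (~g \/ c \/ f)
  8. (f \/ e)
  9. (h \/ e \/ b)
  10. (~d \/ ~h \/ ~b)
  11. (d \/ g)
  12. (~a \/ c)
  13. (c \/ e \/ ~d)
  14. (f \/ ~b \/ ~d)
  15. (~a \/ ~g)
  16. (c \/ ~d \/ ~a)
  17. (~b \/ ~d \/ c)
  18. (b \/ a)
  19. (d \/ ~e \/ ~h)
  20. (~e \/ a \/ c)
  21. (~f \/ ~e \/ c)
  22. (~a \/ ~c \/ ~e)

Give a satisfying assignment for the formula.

Branch on a: take a = True.
  then c is forced to True.
  then g is forced to False.
  then d is forced to True.
  then e is forced to False.
  then f is forced to True.
For the remaining variables, b = True, h = False works.

a=T, b=T, c=T, d=T, e=F, f=T, g=F, h=F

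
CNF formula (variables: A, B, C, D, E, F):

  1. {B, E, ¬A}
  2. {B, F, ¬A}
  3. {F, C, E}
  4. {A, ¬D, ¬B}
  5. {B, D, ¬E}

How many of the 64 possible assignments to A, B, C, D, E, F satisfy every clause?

33

Case analysis on B and A:
  B=1, A=1: D free; 7 ways for (C,E,F) × 2^1 = 14.
  B=1, A=0: 7 of the 16 assignments to (C,D,E,F) work.
  B=0, A=1: remaining (C,D,E,F) ∈ {(0,1,1,1); (1,1,1,1)} — 2.
  B=0, A=0: 10 of the 16 assignments to (C,D,E,F) work.
Total: 14 + 7 + 2 + 10 = 33.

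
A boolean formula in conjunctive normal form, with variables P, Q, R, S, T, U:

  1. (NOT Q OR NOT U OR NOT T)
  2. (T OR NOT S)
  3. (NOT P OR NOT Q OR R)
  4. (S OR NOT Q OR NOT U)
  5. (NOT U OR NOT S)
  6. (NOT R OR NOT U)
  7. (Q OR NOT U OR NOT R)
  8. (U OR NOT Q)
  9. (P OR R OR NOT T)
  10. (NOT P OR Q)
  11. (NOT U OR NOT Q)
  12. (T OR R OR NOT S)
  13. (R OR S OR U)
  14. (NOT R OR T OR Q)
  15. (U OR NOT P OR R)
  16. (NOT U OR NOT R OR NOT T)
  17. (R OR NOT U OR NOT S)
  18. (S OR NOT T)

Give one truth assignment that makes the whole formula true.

P=F, Q=F, R=F, S=F, T=F, U=T

Check each clause:
  1. (NOT Q OR NOT T OR NOT U) — NOT T is true.
  2. (T OR NOT S) — NOT S is true.
  3. (NOT P OR NOT Q OR R) — NOT Q is true.
  4. (NOT U OR S OR NOT Q) — NOT Q is true.
  5. (NOT U OR NOT S) — NOT S is true.
  6. (NOT R OR NOT U) — NOT R is true.
  7. (NOT U OR Q OR NOT R) — NOT R is true.
  8. (NOT Q OR U) — NOT Q is true.
  9. (NOT T OR R OR P) — NOT T is true.
  10. (Q OR NOT P) — NOT P is true.
  11. (NOT Q OR NOT U) — NOT Q is true.
  12. (NOT S OR T OR R) — NOT S is true.
  13. (R OR S OR U) — U is true.
  14. (NOT R OR T OR Q) — NOT R is true.
  15. (NOT P OR U OR R) — NOT P is true.
  16. (NOT T OR NOT U OR NOT R) — NOT T is true.
  17. (NOT S OR R OR NOT U) — NOT S is true.
  18. (NOT T OR S) — NOT T is true.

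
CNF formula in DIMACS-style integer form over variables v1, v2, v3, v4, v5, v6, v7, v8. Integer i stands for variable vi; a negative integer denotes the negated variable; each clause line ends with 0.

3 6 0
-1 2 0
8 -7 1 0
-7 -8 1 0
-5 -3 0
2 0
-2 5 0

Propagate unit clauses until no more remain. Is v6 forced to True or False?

True

(v2) is a unit clause: v2 = True.
In (¬v2 ∨ v5), ¬v2 is now false; v5 must hold, so v5 = True.
In (¬v5 ∨ ¬v3), ¬v5 is now false; ¬v3 must hold, so v3 = False.
From (v3 ∨ v6) and v3 = False: v6 = True.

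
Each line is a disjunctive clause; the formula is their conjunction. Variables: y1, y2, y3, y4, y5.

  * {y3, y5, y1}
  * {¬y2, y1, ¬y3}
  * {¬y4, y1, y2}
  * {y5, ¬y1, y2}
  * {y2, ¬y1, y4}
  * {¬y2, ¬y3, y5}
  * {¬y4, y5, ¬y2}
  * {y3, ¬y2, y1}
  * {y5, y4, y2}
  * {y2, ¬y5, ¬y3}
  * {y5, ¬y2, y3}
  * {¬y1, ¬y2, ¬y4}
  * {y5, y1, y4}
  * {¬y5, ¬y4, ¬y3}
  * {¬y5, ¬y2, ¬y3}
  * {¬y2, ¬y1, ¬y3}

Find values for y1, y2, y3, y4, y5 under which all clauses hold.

y1=F  y2=F  y3=F  y4=F  y5=T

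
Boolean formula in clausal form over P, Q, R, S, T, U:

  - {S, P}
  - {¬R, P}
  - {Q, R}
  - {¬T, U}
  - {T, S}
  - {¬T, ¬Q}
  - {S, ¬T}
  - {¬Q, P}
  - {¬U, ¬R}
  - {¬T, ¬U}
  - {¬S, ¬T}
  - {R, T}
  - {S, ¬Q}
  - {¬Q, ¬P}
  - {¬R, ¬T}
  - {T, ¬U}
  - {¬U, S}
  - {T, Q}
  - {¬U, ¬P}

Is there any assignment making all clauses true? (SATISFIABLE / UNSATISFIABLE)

T = True:
  propagation gives U=True; an empty clause results — contradiction.
T = False:
  propagation gives S=True, R=True, P=True, U=False; an empty clause results — contradiction.
Every branch closes, so no satisfying assignment exists.

UNSATISFIABLE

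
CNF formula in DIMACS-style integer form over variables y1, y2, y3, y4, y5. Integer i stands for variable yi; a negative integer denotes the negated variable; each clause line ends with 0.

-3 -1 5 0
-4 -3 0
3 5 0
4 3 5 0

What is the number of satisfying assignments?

14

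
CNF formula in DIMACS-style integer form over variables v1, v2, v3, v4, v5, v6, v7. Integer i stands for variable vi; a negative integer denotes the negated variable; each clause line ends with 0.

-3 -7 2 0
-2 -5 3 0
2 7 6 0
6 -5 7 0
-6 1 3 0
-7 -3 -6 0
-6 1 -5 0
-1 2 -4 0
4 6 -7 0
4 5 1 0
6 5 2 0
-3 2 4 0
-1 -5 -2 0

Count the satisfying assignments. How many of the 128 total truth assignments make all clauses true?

24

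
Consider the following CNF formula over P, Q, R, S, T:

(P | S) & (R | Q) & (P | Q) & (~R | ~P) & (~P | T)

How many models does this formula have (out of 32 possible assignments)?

6

Satisfying assignments:
  P=0 Q=1 R=0 S=1 T=0
  P=0 Q=1 R=0 S=1 T=1
  P=0 Q=1 R=1 S=1 T=0
  P=0 Q=1 R=1 S=1 T=1
  P=1 Q=1 R=0 S=0 T=1
  P=1 Q=1 R=0 S=1 T=1
That's 6 in total.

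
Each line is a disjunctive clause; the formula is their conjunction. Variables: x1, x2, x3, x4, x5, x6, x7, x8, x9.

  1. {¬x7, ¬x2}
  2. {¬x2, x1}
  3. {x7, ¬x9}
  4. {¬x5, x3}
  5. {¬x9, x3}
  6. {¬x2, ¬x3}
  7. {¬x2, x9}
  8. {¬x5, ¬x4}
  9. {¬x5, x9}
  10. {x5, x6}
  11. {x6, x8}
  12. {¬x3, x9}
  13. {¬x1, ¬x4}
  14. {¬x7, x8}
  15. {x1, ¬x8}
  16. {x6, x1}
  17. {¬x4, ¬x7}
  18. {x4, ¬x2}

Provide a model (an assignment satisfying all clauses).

x2 occurs only negated in the remaining clauses — set x2 = False.
x6 occurs only positively in the remaining clauses — set x6 = True.
Branch on x1: take x1 = False.
  then x8 is forced to False.
  then x7 is forced to False.
  then x9 is forced to False.
  then x5 is forced to False.
  then x3 is forced to False.
x4 is now unconstrained; take x4 = True.
Check each clause:
  1. {¬x7, ¬x2} — ¬x7 is true.
  2. {x1, ¬x2} — ¬x2 is true.
  3. {¬x9, x7} — ¬x9 is true.
  4. {x3, ¬x5} — ¬x5 is true.
  5. {x3, ¬x9} — ¬x9 is true.
  6. {¬x2, ¬x3} — ¬x3 is true.
  7. {x9, ¬x2} — ¬x2 is true.
  8. {¬x4, ¬x5} — ¬x5 is true.
  9. {¬x5, x9} — ¬x5 is true.
  10. {x5, x6} — x6 is true.
  11. {x6, x8} — x6 is true.
  12. {x9, ¬x3} — ¬x3 is true.
  13. {¬x4, ¬x1} — ¬x1 is true.
  14. {x8, ¬x7} — ¬x7 is true.
  15. {x1, ¬x8} — ¬x8 is true.
  16. {x6, x1} — x6 is true.
  17. {¬x4, ¬x7} — ¬x7 is true.
  18. {¬x2, x4} — x4 is true.

x1=F, x2=F, x3=F, x4=T, x5=F, x6=T, x7=F, x8=F, x9=F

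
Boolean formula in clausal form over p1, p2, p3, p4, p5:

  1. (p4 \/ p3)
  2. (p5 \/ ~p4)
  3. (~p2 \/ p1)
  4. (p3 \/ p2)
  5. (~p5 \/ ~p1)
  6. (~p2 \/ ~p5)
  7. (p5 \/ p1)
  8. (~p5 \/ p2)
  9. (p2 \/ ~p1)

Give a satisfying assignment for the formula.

p1=True, p2=True, p3=True, p4=False, p5=False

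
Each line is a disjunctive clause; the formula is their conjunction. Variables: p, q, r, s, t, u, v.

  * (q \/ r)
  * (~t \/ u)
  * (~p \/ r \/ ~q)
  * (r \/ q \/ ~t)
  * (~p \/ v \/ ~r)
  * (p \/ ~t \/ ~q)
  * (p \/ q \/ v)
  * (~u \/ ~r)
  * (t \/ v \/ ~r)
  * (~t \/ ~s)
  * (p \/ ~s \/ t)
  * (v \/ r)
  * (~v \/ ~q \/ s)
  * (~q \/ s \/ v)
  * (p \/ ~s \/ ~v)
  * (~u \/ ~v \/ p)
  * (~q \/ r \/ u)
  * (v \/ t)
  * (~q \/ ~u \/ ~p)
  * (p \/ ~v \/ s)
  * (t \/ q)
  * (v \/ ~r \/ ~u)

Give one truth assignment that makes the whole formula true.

p=True, q=True, r=True, s=True, t=False, u=False, v=True

Set p = True and propagate.
For the remaining variables, q = True, r = True, s = True, t = False, u = False, v = True works.
Check each clause:
  1. (q \/ r) — q is true.
  2. (u \/ ~t) — ~t is true.
  3. (~p \/ r \/ ~q) — r is true.
  4. (~t \/ q \/ r) — q is true.
  5. (~p \/ ~r \/ v) — v is true.
  6. (p \/ ~t \/ ~q) — p is true.
  7. (p \/ q \/ v) — p is true.
  8. (~u \/ ~r) — ~u is true.
  9. (t \/ ~r \/ v) — v is true.
  10. (~t \/ ~s) — ~t is true.
  11. (p \/ t \/ ~s) — p is true.
  12. (r \/ v) — r is true.
  13. (~v \/ ~q \/ s) — s is true.
  14. (~q \/ s \/ v) — s is true.
  15. (~v \/ p \/ ~s) — p is true.
  16. (~v \/ ~u \/ p) — ~u is true.
  17. (u \/ ~q \/ r) — r is true.
  18. (t \/ v) — v is true.
  19. (~u \/ ~p \/ ~q) — ~u is true.
  20. (s \/ p \/ ~v) — s is true.
  21. (q \/ t) — q is true.
  22. (v \/ ~u \/ ~r) — ~u is true.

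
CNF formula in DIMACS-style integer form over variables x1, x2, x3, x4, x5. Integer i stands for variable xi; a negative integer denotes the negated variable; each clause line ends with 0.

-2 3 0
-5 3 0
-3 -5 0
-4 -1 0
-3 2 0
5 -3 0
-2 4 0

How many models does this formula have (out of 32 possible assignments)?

Satisfying assignments:
  x1=0 x2=0 x3=0 x4=0 x5=0
  x1=0 x2=0 x3=0 x4=1 x5=0
  x1=1 x2=0 x3=0 x4=0 x5=0
That's 3 in total.

3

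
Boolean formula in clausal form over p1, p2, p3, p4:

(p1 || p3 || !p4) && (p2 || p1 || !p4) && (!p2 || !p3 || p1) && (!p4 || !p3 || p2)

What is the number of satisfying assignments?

10

Case analysis on p1 and p2:
  p1=T, p2=T: remaining (p3,p4) ∈ {(F,F); (F,T); (T,F); (T,T)} — 4.
  p1=T, p2=F: remaining (p3,p4) ∈ {(F,F); (F,T); (T,F)} — 3.
  p1=F, p2=T: remaining (p3,p4) ∈ {(F,F)} — 1.
  p1=F, p2=F: remaining (p3,p4) ∈ {(F,F); (T,F)} — 2.
Total: 4 + 3 + 1 + 2 = 10.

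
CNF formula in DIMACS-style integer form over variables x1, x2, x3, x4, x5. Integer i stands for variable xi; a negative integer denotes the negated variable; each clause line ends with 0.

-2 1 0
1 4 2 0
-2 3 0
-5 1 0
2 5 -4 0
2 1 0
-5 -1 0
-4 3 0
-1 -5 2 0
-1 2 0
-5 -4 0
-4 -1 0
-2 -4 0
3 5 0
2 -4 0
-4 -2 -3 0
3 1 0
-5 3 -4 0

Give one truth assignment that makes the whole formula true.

x1=T  x2=T  x3=T  x4=F  x5=F

Check each clause:
  1. (x1 || !x2) — x1 is true.
  2. (x2 || x1 || x4) — x1 is true.
  3. (x3 || !x2) — x3 is true.
  4. (x1 || !x5) — x1 is true.
  5. (!x4 || x5 || x2) — x2 is true.
  6. (x2 || x1) — x1 is true.
  7. (!x1 || !x5) — !x5 is true.
  8. (!x4 || x3) — x3 is true.
  9. (!x1 || x2 || !x5) — x2 is true.
  10. (!x1 || x2) — x2 is true.
  11. (!x4 || !x5) — !x5 is true.
  12. (!x1 || !x4) — !x4 is true.
  13. (!x2 || !x4) — !x4 is true.
  14. (x5 || x3) — x3 is true.
  15. (x2 || !x4) — x2 is true.
  16. (!x3 || !x2 || !x4) — !x4 is true.
  17. (x3 || x1) — x1 is true.
  18. (!x5 || !x4 || x3) — x3 is true.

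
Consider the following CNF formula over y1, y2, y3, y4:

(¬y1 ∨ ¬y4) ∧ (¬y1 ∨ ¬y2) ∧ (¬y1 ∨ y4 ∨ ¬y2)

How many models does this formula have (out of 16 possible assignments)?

10

Case analysis on y1 and y2:
  y1=T, y2=T: a clause becomes empty — 0.
  y1=T, y2=F: remaining (y3,y4) ∈ {(F,F); (T,F)} — 2.
  y1=F, y2=T: remaining (y3,y4) ∈ {(F,F); (F,T); (T,F); (T,T)} — 4.
  y1=F, y2=F: remaining (y3,y4) ∈ {(F,F); (F,T); (T,F); (T,T)} — 4.
Total: 0 + 2 + 4 + 4 = 10.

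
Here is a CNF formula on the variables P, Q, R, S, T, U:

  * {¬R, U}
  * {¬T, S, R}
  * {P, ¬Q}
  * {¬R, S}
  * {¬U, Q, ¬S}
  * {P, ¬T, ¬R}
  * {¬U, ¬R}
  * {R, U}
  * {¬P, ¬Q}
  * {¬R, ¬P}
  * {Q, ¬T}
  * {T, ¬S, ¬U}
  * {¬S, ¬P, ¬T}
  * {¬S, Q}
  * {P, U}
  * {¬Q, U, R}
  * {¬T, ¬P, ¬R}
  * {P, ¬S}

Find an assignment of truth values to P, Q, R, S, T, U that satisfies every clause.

P=False  Q=False  R=False  S=False  T=False  U=True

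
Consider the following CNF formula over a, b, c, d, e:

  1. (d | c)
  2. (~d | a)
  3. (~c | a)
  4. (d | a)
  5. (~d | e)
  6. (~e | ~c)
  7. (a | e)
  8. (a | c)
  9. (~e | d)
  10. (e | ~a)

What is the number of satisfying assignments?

Satisfying assignments:
  a=T b=F c=F d=T e=T
  a=T b=T c=F d=T e=T
Count: 2.

2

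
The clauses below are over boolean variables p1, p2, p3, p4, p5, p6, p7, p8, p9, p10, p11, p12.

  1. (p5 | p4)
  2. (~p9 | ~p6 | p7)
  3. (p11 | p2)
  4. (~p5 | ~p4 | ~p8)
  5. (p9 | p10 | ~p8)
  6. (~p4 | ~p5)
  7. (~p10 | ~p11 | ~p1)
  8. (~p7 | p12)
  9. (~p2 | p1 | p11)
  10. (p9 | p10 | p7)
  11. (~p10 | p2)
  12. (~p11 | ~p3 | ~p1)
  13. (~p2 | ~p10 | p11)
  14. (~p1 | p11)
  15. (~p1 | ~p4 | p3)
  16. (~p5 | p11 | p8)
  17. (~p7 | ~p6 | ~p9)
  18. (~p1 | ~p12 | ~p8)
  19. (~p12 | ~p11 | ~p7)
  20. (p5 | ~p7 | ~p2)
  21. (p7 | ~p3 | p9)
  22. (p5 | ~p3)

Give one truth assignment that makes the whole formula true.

p6 occurs only negated in the remaining clauses — set p6 = False.
Set p1 = False and propagate.
The remaining clauses are satisfied by p2 = False, p3 = True, p4 = False, p5 = True, p7 = False, p8 = True, p9 = True, p10 = False, p11 = True, p12 = True.
Every clause has at least one true literal under this assignment.

p1=False, p2=False, p3=True, p4=False, p5=True, p6=False, p7=False, p8=True, p9=True, p10=False, p11=True, p12=True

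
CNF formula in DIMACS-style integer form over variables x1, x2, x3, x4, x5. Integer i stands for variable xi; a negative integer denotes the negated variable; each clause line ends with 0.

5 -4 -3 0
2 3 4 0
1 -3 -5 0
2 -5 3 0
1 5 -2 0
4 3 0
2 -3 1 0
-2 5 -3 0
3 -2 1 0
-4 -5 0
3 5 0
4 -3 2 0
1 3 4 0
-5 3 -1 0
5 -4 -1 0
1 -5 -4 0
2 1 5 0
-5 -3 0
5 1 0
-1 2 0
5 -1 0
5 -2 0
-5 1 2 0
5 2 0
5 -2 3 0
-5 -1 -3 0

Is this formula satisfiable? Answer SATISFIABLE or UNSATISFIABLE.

UNSATISFIABLE

x5 = True:
  propagation gives x4=False, x3=True; an empty clause results — contradiction.
x5 = False:
  propagation gives x3=True, x4=False, x2=False; an empty clause results — contradiction.
Every branch closes, so no satisfying assignment exists.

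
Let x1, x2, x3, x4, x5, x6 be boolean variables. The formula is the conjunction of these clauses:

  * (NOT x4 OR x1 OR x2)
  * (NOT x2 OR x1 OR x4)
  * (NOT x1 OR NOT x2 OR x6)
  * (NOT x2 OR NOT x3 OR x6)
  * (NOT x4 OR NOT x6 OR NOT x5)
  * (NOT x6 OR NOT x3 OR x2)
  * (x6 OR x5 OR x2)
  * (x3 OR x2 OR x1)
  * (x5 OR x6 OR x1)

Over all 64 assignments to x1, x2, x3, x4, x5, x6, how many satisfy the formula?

Case analysis on x2 and x6:
  x2=T, x6=T: x3 free; 4 ways for (x1,x4,x5) × 2^1 = 8.
  x2=T, x6=F: remaining (x1,x3,x4,x5) ∈ {(F,F,T,T)} — 1.
  x2=F, x6=T: remaining (x1,x3,x4,x5) ∈ {(T,F,F,F); (T,F,F,T); (T,F,T,F)} — 3.
  x2=F, x6=F: 5 of the 16 assignments to (x1,x3,x4,x5) work.
Total: 8 + 1 + 3 + 5 = 17.

17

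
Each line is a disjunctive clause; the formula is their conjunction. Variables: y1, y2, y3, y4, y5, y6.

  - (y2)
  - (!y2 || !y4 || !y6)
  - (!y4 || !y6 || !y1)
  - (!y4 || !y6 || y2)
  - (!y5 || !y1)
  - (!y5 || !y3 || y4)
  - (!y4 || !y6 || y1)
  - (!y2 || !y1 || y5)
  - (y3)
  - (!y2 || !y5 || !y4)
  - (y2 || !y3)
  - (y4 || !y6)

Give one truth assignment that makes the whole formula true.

y1=F  y2=T  y3=T  y4=F  y5=F  y6=F

Unit propagation: (y2) forces y2 = True.
(y3) is a unit clause, so y3 = True.
y6 occurs only negated in the remaining clauses — set y6 = False.
Branch on y1: take y1 = False.
Set y4 = False and propagate.
  then y5 is forced to False.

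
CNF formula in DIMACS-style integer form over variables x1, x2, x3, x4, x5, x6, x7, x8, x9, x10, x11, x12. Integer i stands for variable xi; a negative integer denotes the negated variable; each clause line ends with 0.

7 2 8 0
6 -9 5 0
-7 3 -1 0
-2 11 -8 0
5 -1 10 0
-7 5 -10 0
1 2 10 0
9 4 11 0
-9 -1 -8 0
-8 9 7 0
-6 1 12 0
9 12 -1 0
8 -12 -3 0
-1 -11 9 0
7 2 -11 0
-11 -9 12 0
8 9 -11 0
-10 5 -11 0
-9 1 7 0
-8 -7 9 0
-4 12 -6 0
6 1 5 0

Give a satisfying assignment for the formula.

x1 = False, x2 = True, x3 = False, x4 = True, x5 = False, x6 = True, x7 = True, x8 = False, x9 = True, x10 = False, x11 = False, x12 = True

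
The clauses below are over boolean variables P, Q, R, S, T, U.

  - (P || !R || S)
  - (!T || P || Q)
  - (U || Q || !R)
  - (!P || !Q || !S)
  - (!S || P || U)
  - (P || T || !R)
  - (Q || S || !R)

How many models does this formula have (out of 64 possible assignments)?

Split on P, then Q.
  P=1, Q=1: forces S=0; R, T, U free → 2^3 = 8.
  P=1, Q=0: T free; 5 ways for (R,S,U) × 2^1 = 10.
  P=0, Q=1: 7 of the 16 assignments to (R,S,T,U) work.
  P=0, Q=0: remaining (R,S,T,U) ∈ {(0,0,0,0); (0,0,0,1); (0,1,0,1)} — 3.
Total: 8 + 10 + 7 + 3 = 28.

28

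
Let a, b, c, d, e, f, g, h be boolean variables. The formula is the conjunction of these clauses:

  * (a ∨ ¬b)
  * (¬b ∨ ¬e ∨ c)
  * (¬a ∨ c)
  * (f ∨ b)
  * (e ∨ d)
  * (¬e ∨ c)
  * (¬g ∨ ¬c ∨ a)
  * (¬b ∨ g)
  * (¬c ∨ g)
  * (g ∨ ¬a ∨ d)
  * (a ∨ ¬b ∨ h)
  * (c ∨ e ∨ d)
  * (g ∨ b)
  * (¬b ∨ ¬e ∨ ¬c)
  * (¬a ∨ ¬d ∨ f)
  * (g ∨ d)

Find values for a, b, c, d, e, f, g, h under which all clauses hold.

a=F, b=F, c=F, d=T, e=F, f=T, g=T, h=F

Check each clause:
  1. (a ∨ ¬b) — ¬b is true.
  2. (¬e ∨ c ∨ ¬b) — ¬e is true.
  3. (c ∨ ¬a) — ¬a is true.
  4. (b ∨ f) — f is true.
  5. (e ∨ d) — d is true.
  6. (c ∨ ¬e) — ¬e is true.
  7. (¬g ∨ a ∨ ¬c) — ¬c is true.
  8. (g ∨ ¬b) — ¬b is true.
  9. (¬c ∨ g) — ¬c is true.
  10. (g ∨ ¬a ∨ d) — d is true.
  11. (h ∨ ¬b ∨ a) — ¬b is true.
  12. (d ∨ c ∨ e) — d is true.
  13. (b ∨ g) — g is true.
  14. (¬b ∨ ¬c ∨ ¬e) — ¬e is true.
  15. (¬d ∨ ¬a ∨ f) — ¬a is true.
  16. (g ∨ d) — d is true.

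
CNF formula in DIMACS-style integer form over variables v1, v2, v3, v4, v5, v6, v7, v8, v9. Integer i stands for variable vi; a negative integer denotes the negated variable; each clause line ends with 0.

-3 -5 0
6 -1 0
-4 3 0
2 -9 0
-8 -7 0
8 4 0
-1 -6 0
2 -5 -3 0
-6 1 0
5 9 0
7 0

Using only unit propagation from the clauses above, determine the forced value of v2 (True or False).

True

(v7) stands alone — v7 = True.
(!v7 || !v8): since v7 = True, the clause reduces to (!v8). v8 = False.
(v4 || v8) with v8 = False leaves only v4, so v4 = True.
In (!v4 || v3), !v4 is now false; v3 must hold, so v3 = True.
In (!v5 || !v3), !v3 is now false; !v5 must hold, so v5 = False.
(v5 || v9): since v5 = False, the clause reduces to (v9). v9 = True.
In (v2 || !v9), !v9 is now false; v2 must hold, so v2 = True.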